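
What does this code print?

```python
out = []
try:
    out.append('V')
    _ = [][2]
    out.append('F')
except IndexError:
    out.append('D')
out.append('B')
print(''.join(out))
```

Execution trace: 'V' (try body) → 'D' (except IndexError) → 'B' (after the try/except). Output: VDB

Answer: VDB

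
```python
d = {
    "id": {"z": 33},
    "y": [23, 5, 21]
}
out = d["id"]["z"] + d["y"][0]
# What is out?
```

Trace:
`d = { ...` → d = {'id': {'z': 33}, 'y': [23, 5, 21]}
`out = d["id"]["z"] + d["y"][0]` → out = 56
So out = 56

Answer: 56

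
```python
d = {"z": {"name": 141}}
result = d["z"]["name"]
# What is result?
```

Trace:
`d = {"z": {"name": 141}}` → d = {'z': {'name': 141}}
`result = d["z"]["name"]` → result = 141
So result = 141

Answer: 141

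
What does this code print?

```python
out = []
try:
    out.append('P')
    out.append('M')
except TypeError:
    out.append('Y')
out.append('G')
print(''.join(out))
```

Execution trace: 'P' (try body) → 'M' (try body, no exception) → 'G' (after the try/except). Output: PMG

Answer: PMG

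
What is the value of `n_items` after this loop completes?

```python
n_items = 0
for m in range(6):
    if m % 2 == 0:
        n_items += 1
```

Count numbers divisible by 2 in range(6)
`n_items` takes the values: 0 → 1 → 2 → 3

Answer: 3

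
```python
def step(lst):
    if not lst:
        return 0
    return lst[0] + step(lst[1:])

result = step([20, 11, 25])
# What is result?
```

20 + 11 + 25 + 0 = 56

Answer: 56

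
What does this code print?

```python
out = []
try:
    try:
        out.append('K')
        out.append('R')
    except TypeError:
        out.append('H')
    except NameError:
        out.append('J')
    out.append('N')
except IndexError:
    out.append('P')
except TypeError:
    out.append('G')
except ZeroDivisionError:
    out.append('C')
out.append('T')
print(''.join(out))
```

Execution trace: 'K' (inner try body) → 'R' (inner try body, no exception) → 'N' (try body, no exception) → 'T' (after the try/except). Output: KRNT

Answer: KRNT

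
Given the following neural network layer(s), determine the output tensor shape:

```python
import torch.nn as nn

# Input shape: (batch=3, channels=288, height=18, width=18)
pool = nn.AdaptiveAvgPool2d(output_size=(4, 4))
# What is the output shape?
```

Input: (3, 288, 18, 18) -> Output: (3, 288, 4, 4)

Answer: (3, 288, 4, 4)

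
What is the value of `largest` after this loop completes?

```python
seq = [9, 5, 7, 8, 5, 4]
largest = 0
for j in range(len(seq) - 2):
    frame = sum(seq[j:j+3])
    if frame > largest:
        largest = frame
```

Max sum of 3-element window in [9, 5, 7, 8, 5, 4]
`largest` takes the values: 0 → 21

Answer: 21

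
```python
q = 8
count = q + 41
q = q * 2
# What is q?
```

Trace:
`q = 8` → q = 8
`count = q + 41` → count = 49
`q = q * 2` → q = 16
So q = 16

Answer: 16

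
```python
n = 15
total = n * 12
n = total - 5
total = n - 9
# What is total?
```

Trace:
`n = 15` → n = 15
`total = n * 12` → total = 180
`n = total - 5` → n = 175
`total = n - 9` → total = 166
So total = 166

Answer: 166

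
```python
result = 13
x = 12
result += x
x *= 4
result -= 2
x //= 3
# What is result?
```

Trace:
`result = 13` → result = 13
`x = 12` → x = 12
`result += x` → result = 25
`x *= 4` → x = 48
`result -= 2` → result = 23
`x //= 3` → x = 16
So result = 23

Answer: 23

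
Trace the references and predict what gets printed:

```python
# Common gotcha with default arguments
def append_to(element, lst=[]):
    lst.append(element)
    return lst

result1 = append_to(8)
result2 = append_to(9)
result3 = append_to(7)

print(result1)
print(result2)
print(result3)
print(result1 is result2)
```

Key concept: mutable default argument gotcha.
Step by step:
`result1 = append_to(8)` → result1 = [8]
`result2 = append_to(9)` → result1 = [8, 9] (same object as result2); result2 = [8, 9] (same object as result1)
`result3 = append_to(7)` → result1 = [8, 9, 7] (same object as result2, result3); result2 = [8, 9, 7] (same object as result1, result3); result3 = [8, 9, 7] (same object as result1, result2)
`print(result1)` → prints [8, 9, 7]
`print(result2)` → prints [8, 9, 7]
`print(result3)` → prints [8, 9, 7]
`print(result1 is result2)` → prints True

Answer:
[8, 9, 7]
[8, 9, 7]
[8, 9, 7]
True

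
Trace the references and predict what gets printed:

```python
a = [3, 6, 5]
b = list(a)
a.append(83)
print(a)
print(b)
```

Key concept: list() constructor creates copy.
Step by step:
`a = [3, 6, 5]` → a = [3, 6, 5]
`b = list(a)` → b = [3, 6, 5]
`a.append(83)` → a = [3, 6, 5, 83]
`print(a)` → prints [3, 6, 5, 83]
`print(b)` → prints [3, 6, 5]

Answer:
[3, 6, 5, 83]
[3, 6, 5]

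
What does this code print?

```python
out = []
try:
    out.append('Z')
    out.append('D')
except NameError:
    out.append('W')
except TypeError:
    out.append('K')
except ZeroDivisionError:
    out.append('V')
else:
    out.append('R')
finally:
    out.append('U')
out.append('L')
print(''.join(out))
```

Execution trace: 'Z' (try body) → 'D' (try body, no exception) → 'R' (else) → 'U' (finally) → 'L' (after the try/except). Output: ZDRUL

Answer: ZDRUL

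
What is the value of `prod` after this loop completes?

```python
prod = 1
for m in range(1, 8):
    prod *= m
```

7! = 5040
`prod` takes the values: 1 → 2 → 6 → 24 → 120 → 720 → 5040

Answer: 5040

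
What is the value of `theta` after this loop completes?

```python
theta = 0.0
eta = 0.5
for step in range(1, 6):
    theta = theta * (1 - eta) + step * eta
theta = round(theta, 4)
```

Moving average with lr=0.5
`theta` takes the values: 0.0 → 0.5 → 1.25 → 2.125 → 3.0625 → 4.03125 → 4.0312

Answer: 4.0312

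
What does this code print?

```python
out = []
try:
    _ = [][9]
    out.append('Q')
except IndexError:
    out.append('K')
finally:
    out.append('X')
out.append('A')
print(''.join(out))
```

Execution trace: 'K' (except IndexError) → 'X' (finally) → 'A' (after the try/except). Output: KXA

Answer: KXA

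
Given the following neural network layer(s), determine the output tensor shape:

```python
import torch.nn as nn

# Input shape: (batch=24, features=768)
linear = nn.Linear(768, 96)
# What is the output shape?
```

Input: (24, 768) -> Output: (24, 96)

Answer: (24, 96)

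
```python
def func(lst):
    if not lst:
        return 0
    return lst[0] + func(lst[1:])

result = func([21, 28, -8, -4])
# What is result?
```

21 + 28 + (-8) + (-4) + 0 = 37

Answer: 37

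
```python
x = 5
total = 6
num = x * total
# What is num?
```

Trace:
`x = 5` → x = 5
`total = 6` → total = 6
`num = x * total` → num = 30
So num = 30

Answer: 30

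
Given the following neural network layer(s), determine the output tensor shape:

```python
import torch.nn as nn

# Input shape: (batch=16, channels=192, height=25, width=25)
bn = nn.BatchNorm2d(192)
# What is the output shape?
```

Input: (16, 192, 25, 25) -> Output: (16, 192, 25, 25)

Answer: (16, 192, 25, 25)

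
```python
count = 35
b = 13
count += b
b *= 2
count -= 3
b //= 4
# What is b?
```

Trace:
`count = 35` → count = 35
`b = 13` → b = 13
`count += b` → count = 48
`b *= 2` → b = 26
`count -= 3` → count = 45
`b //= 4` → b = 6
So b = 6

Answer: 6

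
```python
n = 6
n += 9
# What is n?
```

Trace:
`n = 6` → n = 6
`n += 9` → n = 15
So n = 15

Answer: 15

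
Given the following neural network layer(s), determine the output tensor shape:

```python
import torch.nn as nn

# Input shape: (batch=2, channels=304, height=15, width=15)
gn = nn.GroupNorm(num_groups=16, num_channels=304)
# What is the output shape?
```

Input: (2, 304, 15, 15) -> Output: (2, 304, 15, 15)

Answer: (2, 304, 15, 15)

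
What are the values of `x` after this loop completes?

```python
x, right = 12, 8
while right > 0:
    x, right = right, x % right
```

GCD of 12 and 8
`x` takes the values: 12 → 8 → 4

Answer: 4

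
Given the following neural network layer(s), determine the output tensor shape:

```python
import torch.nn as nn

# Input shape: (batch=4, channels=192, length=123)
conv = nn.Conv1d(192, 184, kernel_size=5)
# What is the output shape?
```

Input: (4, 192, 123) -> Output: (4, 184, 119)

Answer: (4, 184, 119)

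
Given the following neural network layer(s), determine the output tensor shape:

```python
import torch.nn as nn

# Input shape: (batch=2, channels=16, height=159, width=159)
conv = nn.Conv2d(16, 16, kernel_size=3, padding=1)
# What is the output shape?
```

Input: (2, 16, 159, 159) -> Output: (2, 16, 159, 159)

Answer: (2, 16, 159, 159)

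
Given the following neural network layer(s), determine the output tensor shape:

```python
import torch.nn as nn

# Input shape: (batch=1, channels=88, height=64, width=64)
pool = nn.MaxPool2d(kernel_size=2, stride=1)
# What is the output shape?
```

Input: (1, 88, 64, 64) -> Output: (1, 88, 63, 63)

Answer: (1, 88, 63, 63)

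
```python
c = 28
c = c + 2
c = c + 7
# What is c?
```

Trace:
`c = 28` → c = 28
`c = c + 2` → c = 30
`c = c + 7` → c = 37
So c = 37

Answer: 37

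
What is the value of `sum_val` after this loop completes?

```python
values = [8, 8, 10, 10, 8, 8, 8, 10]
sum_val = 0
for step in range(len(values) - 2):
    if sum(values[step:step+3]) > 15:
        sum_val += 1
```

Count windows with sum > 15
`sum_val` takes the values: 0 → 1 → 2 → 3 → 4 → 5 → 6

Answer: 6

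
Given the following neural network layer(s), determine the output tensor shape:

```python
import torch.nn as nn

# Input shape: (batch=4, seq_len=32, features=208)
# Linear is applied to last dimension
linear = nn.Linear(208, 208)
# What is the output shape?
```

Input: (4, 32, 208) -> Output: (4, 32, 208)

Answer: (4, 32, 208)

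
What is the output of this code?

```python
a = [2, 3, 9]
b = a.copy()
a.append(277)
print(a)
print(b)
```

Key concept: list.copy() creates independent copy.
Step by step:
`a = [2, 3, 9]` → a = [2, 3, 9]
`b = a.copy()` → b = [2, 3, 9]
`a.append(277)` → a = [2, 3, 9, 277]
`print(a)` → prints [2, 3, 9, 277]
`print(b)` → prints [2, 3, 9]

Answer:
[2, 3, 9, 277]
[2, 3, 9]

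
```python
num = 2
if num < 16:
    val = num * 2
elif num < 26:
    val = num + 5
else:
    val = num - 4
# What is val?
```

Trace:
`num = 2` → num = 2
`if num < 16: ...` → num < 16 is True → val = 4
So val = 4

Answer: 4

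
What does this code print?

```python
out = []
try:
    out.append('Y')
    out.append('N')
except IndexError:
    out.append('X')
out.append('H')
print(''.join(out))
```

Execution trace: 'Y' (try body) → 'N' (try body, no exception) → 'H' (after the try/except). Output: YNH

Answer: YNH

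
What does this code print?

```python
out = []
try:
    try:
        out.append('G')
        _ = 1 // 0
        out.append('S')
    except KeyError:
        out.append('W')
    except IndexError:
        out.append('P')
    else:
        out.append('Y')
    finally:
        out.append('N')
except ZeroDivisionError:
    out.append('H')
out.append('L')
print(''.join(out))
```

Execution trace: 'G' (try body) → 'N' (finally) → 'H' (outer except ZeroDivisionError) → 'L' (after the try/except). Output: GNHL

Answer: GNHL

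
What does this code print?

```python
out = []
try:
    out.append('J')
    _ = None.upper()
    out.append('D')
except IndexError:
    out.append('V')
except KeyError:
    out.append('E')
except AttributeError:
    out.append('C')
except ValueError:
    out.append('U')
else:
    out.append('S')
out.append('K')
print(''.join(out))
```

Execution trace: 'J' (try body) → 'C' (except AttributeError) → 'K' (after the try/except). Output: JCK

Answer: JCK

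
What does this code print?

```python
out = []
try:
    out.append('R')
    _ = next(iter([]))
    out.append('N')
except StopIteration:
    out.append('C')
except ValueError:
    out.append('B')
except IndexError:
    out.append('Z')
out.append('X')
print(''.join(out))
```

Execution trace: 'R' (try body) → 'C' (except StopIteration) → 'X' (after the try/except). Output: RCX

Answer: RCX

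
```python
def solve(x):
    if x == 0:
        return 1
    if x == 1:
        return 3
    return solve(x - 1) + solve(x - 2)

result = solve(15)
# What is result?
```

Build up from base cases: solve(0)=1, solve(1)=3, solve(2)=4, solve(3)=7, solve(4)=11, solve(5)=18, solve(6)=29, ..., solve(15)=2207

Answer: 2207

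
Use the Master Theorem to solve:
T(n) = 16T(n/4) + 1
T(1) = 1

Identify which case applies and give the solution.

a=16, b=4, f(n)=1. log_4(16) = 2. Since c=0 < 2, Case 1 applies: T(n) = Θ(n^log_b(a)) = O(n^2).

Answer: O(n^2) - Case 1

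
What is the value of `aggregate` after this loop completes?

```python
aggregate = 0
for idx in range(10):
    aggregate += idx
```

Sum of 0 to 9 = 45
`aggregate` takes the values: 0 → 1 → 3 → 6 → 10 → 15 → 21 → 28 → 36 → 45

Answer: 45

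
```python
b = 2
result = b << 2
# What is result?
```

Trace:
`b = 2` → b = 2
`result = b << 2` → result = 8
So result = 8

Answer: 8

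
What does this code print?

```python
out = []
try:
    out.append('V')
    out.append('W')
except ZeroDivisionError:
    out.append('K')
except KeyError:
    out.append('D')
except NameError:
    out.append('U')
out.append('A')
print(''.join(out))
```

Execution trace: 'V' (try body) → 'W' (try body, no exception) → 'A' (after the try/except). Output: VWA

Answer: VWA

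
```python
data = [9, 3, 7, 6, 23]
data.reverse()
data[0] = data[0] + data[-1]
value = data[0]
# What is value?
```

Trace:
`data = [9, 3, 7, 6, 23]` → data = [9, 3, 7, 6, 23]
`data.reverse()` → data = [23, 6, 7, 3, 9]
`data[0] = data[0] + data[-1]` → data = [32, 6, 7, 3, 9]
`value = data[0]` → value = 32
So value = 32

Answer: 32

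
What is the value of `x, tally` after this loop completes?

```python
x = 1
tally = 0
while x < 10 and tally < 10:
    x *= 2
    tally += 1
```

Double until >= 10 or 10 iterations
`x, tally` takes the values: (1, 0) → (2, 0) → (2, 1) → (4, 1) → (4, 2) → (8, 2) → (8, 3) → (16, 3) → (16, 4)

Answer: 16, 4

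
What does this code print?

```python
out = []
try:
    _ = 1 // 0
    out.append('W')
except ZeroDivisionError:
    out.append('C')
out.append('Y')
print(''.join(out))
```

Execution trace: 'C' (except ZeroDivisionError) → 'Y' (after the try/except). Output: CY

Answer: CY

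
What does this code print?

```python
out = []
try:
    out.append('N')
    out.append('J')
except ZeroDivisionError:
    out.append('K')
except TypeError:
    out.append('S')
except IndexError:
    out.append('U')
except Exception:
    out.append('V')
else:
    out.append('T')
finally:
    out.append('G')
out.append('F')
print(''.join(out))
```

Execution trace: 'N' (try body) → 'J' (try body, no exception) → 'T' (else) → 'G' (finally) → 'F' (after the try/except). Output: NJTGF

Answer: NJTGF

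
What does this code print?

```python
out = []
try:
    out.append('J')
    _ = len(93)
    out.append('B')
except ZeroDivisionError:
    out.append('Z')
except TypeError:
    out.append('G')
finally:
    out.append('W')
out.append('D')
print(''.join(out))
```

Execution trace: 'J' (try body) → 'G' (except TypeError) → 'W' (finally) → 'D' (after the try/except). Output: JGWD

Answer: JGWD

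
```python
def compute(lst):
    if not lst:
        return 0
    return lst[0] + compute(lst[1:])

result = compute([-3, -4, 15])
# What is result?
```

(-3) + (-4) + 15 + 0 = 8

Answer: 8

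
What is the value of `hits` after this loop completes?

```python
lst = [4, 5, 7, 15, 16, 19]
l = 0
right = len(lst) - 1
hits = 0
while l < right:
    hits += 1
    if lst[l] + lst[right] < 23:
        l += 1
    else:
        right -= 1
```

Steps to find pair summing to 23
`hits` takes the values: 0 → 1 → 2 → 3 → 4 → 5

Answer: 5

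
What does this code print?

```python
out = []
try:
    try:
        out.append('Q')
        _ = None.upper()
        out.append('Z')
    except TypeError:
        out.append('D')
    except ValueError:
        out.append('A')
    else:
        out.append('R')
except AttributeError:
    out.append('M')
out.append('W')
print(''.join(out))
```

Execution trace: 'Q' (try body) → 'M' (outer except AttributeError) → 'W' (after the try/except). Output: QMW

Answer: QMW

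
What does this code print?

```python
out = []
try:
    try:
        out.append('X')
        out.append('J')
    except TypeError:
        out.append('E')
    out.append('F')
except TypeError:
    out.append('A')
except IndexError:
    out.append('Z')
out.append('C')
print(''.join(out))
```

Execution trace: 'X' (inner try body) → 'J' (inner try body, no exception) → 'F' (try body, no exception) → 'C' (after the try/except). Output: XJFC

Answer: XJFC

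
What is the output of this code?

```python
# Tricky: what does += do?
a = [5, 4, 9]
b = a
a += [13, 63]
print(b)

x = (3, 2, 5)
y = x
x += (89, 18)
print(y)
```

Key concept: += behavior differs for mutable vs immutable.
Step by step:
`a = [5, 4, 9]` → a = [5, 4, 9]
`b = a` → b = [5, 4, 9] (same object as a)
`a += [13, 63]` → a = [5, 4, 9, 13, 63] (same object as b); b = [5, 4, 9, 13, 63] (same object as a)
`print(b)` → prints [5, 4, 9, 13, 63]
`x = (3, 2, 5)` → x = (3, 2, 5)
`y = x` → y = (3, 2, 5)
`x += (89, 18)` → x = (3, 2, 5, 89, 18)
`print(y)` → prints (3, 2, 5)

Answer:
[5, 4, 9, 13, 63]
(3, 2, 5)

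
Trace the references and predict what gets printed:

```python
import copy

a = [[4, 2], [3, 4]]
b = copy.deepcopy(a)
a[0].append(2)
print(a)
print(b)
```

Key concept: deep copy is fully independent.
Step by step:
`a = [[4, 2], [3, 4]]` → a = [[4, 2], [3, 4]]
`b = copy.deepcopy(a)` → b = [[4, 2], [3, 4]]
`a[0].append(2)` → a = [[4, 2, 2], [3, 4]]
`print(a)` → prints [[4, 2, 2], [3, 4]]
`print(b)` → prints [[4, 2], [3, 4]]

Answer:
[[4, 2, 2], [3, 4]]
[[4, 2], [3, 4]]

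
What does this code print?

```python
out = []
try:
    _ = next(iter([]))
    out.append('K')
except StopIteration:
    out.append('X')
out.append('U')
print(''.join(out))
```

Execution trace: 'X' (except StopIteration) → 'U' (after the try/except). Output: XU

Answer: XU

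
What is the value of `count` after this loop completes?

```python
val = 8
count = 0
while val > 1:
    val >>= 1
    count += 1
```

Count right shifts until 1
`count` takes the values: 0 → 1 → 2 → 3

Answer: 3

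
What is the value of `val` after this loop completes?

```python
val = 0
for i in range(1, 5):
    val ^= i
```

XOR of 1 to 4
`val` takes the values: 0 → 1 → 3 → 0 → 4

Answer: 4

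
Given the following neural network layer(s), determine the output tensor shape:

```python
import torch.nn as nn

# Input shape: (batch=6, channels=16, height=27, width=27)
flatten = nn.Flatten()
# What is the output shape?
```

Input: (6, 16, 27, 27) -> Output: (6, 11664)

Answer: (6, 11664)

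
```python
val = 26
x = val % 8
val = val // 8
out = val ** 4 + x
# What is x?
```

Trace:
`val = 26` → val = 26
`x = val % 8` → x = 2
`val = val // 8` → val = 3
`out = val ** 4 + x` → out = 83
So x = 2

Answer: 2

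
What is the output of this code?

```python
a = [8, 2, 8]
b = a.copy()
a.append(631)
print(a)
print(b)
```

Key concept: list.copy() creates independent copy.
Step by step:
`a = [8, 2, 8]` → a = [8, 2, 8]
`b = a.copy()` → b = [8, 2, 8]
`a.append(631)` → a = [8, 2, 8, 631]
`print(a)` → prints [8, 2, 8, 631]
`print(b)` → prints [8, 2, 8]

Answer:
[8, 2, 8, 631]
[8, 2, 8]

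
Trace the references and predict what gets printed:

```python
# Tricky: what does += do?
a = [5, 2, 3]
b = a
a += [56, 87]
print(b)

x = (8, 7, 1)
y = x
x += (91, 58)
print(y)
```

Key concept: += behavior differs for mutable vs immutable.
Step by step:
`a = [5, 2, 3]` → a = [5, 2, 3]
`b = a` → b = [5, 2, 3] (same object as a)
`a += [56, 87]` → a = [5, 2, 3, 56, 87] (same object as b); b = [5, 2, 3, 56, 87] (same object as a)
`print(b)` → prints [5, 2, 3, 56, 87]
`x = (8, 7, 1)` → x = (8, 7, 1)
`y = x` → y = (8, 7, 1)
`x += (91, 58)` → x = (8, 7, 1, 91, 58)
`print(y)` → prints (8, 7, 1)

Answer:
[5, 2, 3, 56, 87]
(8, 7, 1)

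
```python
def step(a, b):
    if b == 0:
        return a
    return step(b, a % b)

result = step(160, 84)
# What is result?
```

step(160, 84) -> step(84, 76) -> step(76, 8) -> step(8, 4) -> step(4, 0) -> 4

Answer: 4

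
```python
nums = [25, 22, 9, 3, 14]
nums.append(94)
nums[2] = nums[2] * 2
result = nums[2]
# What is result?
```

Trace:
`nums = [25, 22, 9, 3, 14]` → nums = [25, 22, 9, 3, 14]
`nums.append(94)` → nums = [25, 22, 9, 3, 14, 94]
`nums[2] = nums[2] * 2` → nums = [25, 22, 18, 3, 14, 94]
`result = nums[2]` → result = 18
So result = 18

Answer: 18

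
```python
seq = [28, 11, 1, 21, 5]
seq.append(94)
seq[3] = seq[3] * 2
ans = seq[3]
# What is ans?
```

Trace:
`seq = [28, 11, 1, 21, 5]` → seq = [28, 11, 1, 21, 5]
`seq.append(94)` → seq = [28, 11, 1, 21, 5, 94]
`seq[3] = seq[3] * 2` → seq = [28, 11, 1, 42, 5, 94]
`ans = seq[3]` → ans = 42
So ans = 42

Answer: 42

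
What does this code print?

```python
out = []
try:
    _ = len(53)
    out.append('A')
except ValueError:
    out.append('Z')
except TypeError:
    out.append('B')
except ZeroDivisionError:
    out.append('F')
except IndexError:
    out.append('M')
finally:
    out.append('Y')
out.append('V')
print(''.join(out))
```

Execution trace: 'B' (except TypeError) → 'Y' (finally) → 'V' (after the try/except). Output: BYV

Answer: BYV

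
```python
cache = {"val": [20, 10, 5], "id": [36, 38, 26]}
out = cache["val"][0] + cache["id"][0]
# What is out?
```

Trace:
`cache = {"val": [20, 10, 5], "id": [36, 38, 26]}` → cache = {'val': [20, 10, 5], 'id': [36, 38, 26]}
`out = cache["val"][0] + cache["id"][0]` → out = 56
So out = 56

Answer: 56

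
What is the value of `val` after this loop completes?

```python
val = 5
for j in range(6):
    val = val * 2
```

Multiply by 2, 6 times: 5 * 2^6 = 320
`val` takes the values: 5 → 10 → 20 → 40 → 80 → 160 → 320

Answer: 320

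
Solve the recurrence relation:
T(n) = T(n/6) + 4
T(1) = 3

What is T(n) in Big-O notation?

Each step divides n by 6 and adds 4. After log_6(n) steps we reach T(1)=3. So T(n) = 4·log_6(n) + 3 = O(log n).

Answer: O(log n)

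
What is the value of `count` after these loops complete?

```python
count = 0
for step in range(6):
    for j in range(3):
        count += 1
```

6 * 3 = 18
`count` takes the values: 0 → 1 → 2 → 3 → 4 → 5 → 6 → 7 → 8 → 9 → 10 → 11 → 12 → 13 → 14 → 15 → 16 → 17 → 18

Answer: 18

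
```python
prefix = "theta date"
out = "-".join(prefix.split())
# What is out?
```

Trace:
`prefix = "theta date"` → prefix = 'theta date'
`out = "-".join(prefix.split())` → out = 'theta-date'
So out = 'theta-date'

Answer: 'theta-date'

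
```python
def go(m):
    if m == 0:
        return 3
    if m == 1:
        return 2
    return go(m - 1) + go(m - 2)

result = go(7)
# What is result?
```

Build up from base cases: go(0)=3, go(1)=2, go(2)=5, go(3)=7, go(4)=12, go(5)=19, go(6)=31, ..., go(7)=50

Answer: 50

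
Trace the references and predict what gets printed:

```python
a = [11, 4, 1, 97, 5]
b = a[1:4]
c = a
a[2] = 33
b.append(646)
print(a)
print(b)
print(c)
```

Key concept: slice vs alias.
Step by step:
`a = [11, 4, 1, 97, 5]` → a = [11, 4, 1, 97, 5]
`b = a[1:4]` → b = [4, 1, 97]
`c = a` → c = [11, 4, 1, 97, 5] (same object as a)
`a[2] = 33` → a = [11, 4, 33, 97, 5] (same object as c); c = [11, 4, 33, 97, 5] (same object as a)
`b.append(646)` → b = [4, 1, 97, 646]
`print(a)` → prints [11, 4, 33, 97, 5]
`print(b)` → prints [4, 1, 97, 646]
`print(c)` → prints [11, 4, 33, 97, 5]

Answer:
[11, 4, 33, 97, 5]
[4, 1, 97, 646]
[11, 4, 33, 97, 5]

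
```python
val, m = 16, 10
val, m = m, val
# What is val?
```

Trace:
`val, m = 16, 10` → val = 16; m = 10
`val, m = m, val` → val = 10; m = 16
So val = 10

Answer: 10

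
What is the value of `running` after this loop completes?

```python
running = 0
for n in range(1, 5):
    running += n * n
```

Sum of squares 1² to 4² = 30
`running` takes the values: 0 → 1 → 5 → 14 → 30

Answer: 30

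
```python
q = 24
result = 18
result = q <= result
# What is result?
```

Trace:
`q = 24` → q = 24
`result = 18` → result = 18
`result = q <= result` → result = False
So result = False

Answer: False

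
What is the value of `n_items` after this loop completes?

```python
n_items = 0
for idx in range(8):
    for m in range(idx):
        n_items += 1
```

Triangle number: 0+1+2+...+7
`n_items` takes the values: 0 → 1 → 2 → 3 → 4 → 5 → 6 → 7 → 8 → 9 → 10 → 11 → 12 → 13 → 14 → 15 → 16 → 17 → 18 → 19 → 20 → 21 → 22 → 23 → 24 → 25 → 26 → 27 → 28

Answer: 28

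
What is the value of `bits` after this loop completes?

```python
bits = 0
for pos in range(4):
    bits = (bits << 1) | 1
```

Build 4 consecutive 1-bits: 0b1111
`bits` takes the values: 0 → 1 → 3 → 7 → 15

Answer: 15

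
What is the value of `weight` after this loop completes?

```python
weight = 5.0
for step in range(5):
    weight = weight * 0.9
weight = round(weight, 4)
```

Exponential decay: 5.0 * 0.9^5
`weight` takes the values: 5.0 → 4.5 → 4.05 → 3.645 → 3.2805 → 2.95245 → 2.9525

Answer: 2.9525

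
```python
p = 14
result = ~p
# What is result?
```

Trace:
`p = 14` → p = 14
`result = ~p` → result = -15
So result = -15

Answer: -15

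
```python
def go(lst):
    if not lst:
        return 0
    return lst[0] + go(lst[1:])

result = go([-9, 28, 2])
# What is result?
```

(-9) + 28 + 2 + 0 = 21

Answer: 21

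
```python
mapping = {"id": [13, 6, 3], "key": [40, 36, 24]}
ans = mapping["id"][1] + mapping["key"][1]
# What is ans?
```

Trace:
`mapping = {"id": [13, 6, 3], "key": [40, 36, 24]}` → mapping = {'id': [13, 6, 3], 'key': [40, 36, 24]}
`ans = mapping["id"][1] + mapping["key"][1]` → ans = 42
So ans = 42

Answer: 42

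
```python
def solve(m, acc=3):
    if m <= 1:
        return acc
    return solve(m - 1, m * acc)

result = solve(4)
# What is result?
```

Accumulator trace (n, acc): (4, 3) -> (3, 12) -> (2, 36) -> (1, 72) -> return 72

Answer: 72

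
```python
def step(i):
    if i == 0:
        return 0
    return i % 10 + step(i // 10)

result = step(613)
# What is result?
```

Sum of digits of 613: 3 + 1 + 6 = 10

Answer: 10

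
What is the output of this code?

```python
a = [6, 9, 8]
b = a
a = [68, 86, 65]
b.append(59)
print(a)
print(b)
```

Key concept: rebinding vs mutation: a is rebound to a new list, b still points at the original.
Step by step:
`a = [6, 9, 8]` → a = [6, 9, 8]
`b = a` → b = [6, 9, 8] (same object as a)
`a = [68, 86, 65]` → a = [68, 86, 65]
`b.append(59)` → b = [6, 9, 8, 59]
`print(a)` → prints [68, 86, 65]
`print(b)` → prints [6, 9, 8, 59]

Answer:
[68, 86, 65]
[6, 9, 8, 59]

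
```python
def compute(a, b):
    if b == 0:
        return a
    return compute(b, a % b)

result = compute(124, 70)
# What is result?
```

compute(124, 70) -> compute(70, 54) -> compute(54, 16) -> compute(16, 6) -> compute(6, 4) -> compute(4, 2) -> compute(2, 0) -> 2

Answer: 2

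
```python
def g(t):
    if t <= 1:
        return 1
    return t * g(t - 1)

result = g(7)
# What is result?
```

g(7) = 7 * 6 * 5 * 4 * 3 * 2 * 1 = 5040

Answer: 5040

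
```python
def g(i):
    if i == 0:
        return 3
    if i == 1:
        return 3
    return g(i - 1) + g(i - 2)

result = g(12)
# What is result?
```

Build up from base cases: g(0)=3, g(1)=3, g(2)=6, g(3)=9, g(4)=15, g(5)=24, g(6)=39, ..., g(12)=699

Answer: 699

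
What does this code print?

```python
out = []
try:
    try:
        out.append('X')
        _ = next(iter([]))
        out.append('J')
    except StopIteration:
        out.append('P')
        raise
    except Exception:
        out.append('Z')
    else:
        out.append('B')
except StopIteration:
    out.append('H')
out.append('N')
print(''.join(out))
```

Execution trace: 'X' (inner try body) → 'P' (inner except StopIteration) → 'H' (outer except StopIteration) → 'N' (after the try/except). Output: XPHN

Answer: XPHN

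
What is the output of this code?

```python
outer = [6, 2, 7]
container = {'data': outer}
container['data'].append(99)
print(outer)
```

Key concept: dict holds reference to list.
Step by step:
`outer = [6, 2, 7]` → outer = [6, 2, 7]
`container = {'data': outer}` → container = {'data': [6, 2, 7]}
`container['data'].append(99)` → outer = [6, 2, 7, 99]; container = {'data': [6, 2, 7, 99]}
`print(outer)` → prints [6, 2, 7, 99]

Answer: [6, 2, 7, 99]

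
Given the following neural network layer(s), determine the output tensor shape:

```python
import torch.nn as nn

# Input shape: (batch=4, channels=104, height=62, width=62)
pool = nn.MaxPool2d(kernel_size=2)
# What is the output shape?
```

Input: (4, 104, 62, 62) -> Output: (4, 104, 31, 31)

Answer: (4, 104, 31, 31)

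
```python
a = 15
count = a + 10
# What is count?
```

Trace:
`a = 15` → a = 15
`count = a + 10` → count = 25
So count = 25

Answer: 25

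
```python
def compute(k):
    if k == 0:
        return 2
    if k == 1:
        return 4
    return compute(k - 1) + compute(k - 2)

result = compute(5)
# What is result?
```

Build up from base cases: compute(0)=2, compute(1)=4, compute(2)=6, compute(3)=10, compute(4)=16, compute(5)=26

Answer: 26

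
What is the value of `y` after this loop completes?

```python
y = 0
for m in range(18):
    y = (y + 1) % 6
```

Increment mod 6, 18 times = 0
`y` takes the values: 0 → 1 → 2 → 3 → 4 → 5 → 0 → 1 → 2 → 3 → 4 → 5 → 0 → 1 → 2 → 3 → 4 → 5 → 0

Answer: 0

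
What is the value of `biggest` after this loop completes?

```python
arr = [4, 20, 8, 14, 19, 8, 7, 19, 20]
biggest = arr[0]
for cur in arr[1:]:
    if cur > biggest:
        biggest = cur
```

Maximum of [4, 20, 8, 14, 19, 8, 7, 19, 20]
`biggest` takes the values: 4 → 20

Answer: 20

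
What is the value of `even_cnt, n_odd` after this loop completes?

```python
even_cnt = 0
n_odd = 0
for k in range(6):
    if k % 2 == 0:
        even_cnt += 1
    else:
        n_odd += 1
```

Count evens and odds in range(6)
`even_cnt, n_odd` takes the values: (0, 0) → (1, 0) → (1, 1) → (2, 1) → (2, 2) → (3, 2) → (3, 3)

Answer: 3, 3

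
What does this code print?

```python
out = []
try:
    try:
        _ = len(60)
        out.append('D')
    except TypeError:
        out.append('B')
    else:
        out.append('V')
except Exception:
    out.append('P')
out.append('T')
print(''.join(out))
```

Execution trace: 'B' (inner except TypeError) → 'T' (after the try/except). Output: BT

Answer: BT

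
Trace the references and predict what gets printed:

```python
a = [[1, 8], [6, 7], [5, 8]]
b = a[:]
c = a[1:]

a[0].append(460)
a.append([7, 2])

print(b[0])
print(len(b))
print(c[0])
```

Key concept: slice with nested mutation.
Step by step:
`a = [[1, 8], [6, 7], [5, 8]]` → a = [[1, 8], [6, 7], [5, 8]]
`b = a[:]` → b = [[1, 8], [6, 7], [5, 8]]
`c = a[1:]` → c = [[6, 7], [5, 8]]
`a[0].append(460)` → a = [[1, 8, 460], [6, 7], [5, 8]]; b = [[1, 8, 460], [6, 7], [5, 8]]
`a.append([7, 2])` → a = [[1, 8, 460], [6, 7], [5, 8], [7, 2]]
`print(b[0])` → prints [1, 8, 460]
`print(len(b))` → prints 3
`print(c[0])` → prints [6, 7]

Answer:
[1, 8, 460]
3
[6, 7]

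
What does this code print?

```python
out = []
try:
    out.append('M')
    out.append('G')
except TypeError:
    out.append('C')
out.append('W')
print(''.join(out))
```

Execution trace: 'M' (try body) → 'G' (try body, no exception) → 'W' (after the try/except). Output: MGW

Answer: MGW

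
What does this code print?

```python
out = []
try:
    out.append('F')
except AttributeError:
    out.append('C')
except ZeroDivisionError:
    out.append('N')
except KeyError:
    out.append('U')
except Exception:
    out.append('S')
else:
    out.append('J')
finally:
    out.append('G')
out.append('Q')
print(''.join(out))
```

Execution trace: 'F' (try body, no exception) → 'J' (else) → 'G' (finally) → 'Q' (after the try/except). Output: FJGQ

Answer: FJGQ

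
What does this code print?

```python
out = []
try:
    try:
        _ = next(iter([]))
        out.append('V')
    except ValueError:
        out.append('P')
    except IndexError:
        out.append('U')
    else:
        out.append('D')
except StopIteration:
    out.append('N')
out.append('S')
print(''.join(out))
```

Execution trace: 'N' (outer except StopIteration) → 'S' (after the try/except). Output: NS

Answer: NS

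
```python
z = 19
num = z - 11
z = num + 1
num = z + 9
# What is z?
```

Trace:
`z = 19` → z = 19
`num = z - 11` → num = 8
`z = num + 1` → z = 9
`num = z + 9` → num = 18
So z = 9

Answer: 9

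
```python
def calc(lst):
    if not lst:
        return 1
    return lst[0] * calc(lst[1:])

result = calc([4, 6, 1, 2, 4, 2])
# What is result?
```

Product over [4, 6, 1, 2, 4, 2] = 4 * 6 * 1 * 2 * 4 * 2 = 384

Answer: 384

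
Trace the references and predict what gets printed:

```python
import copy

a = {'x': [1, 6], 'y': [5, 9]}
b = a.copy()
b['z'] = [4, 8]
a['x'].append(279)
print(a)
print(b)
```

Key concept: shallow copy of dict with mutable values.
Step by step:
`a = {'x': [1, 6], 'y': [5, 9]}` → a = {'x': [1, 6], 'y': [5, 9]}
`b = a.copy()` → b = {'x': [1, 6], 'y': [5, 9]}
`b['z'] = [4, 8]` → b = {'x': [1, 6], 'y': [5, 9], 'z': [4, 8]}
`a['x'].append(279)` → a = {'x': [1, 6, 279], 'y': [5, 9]}; b = {'x': [1, 6, 279], 'y': [5, 9], 'z': [4, 8]}
`print(a)` → prints {'x': [1, 6, 279], 'y': [5, 9]}
`print(b)` → prints {'x': [1, 6, 279], 'y': [5, 9], 'z': [4, 8]}

Answer:
{'x': [1, 6, 279], 'y': [5, 9]}
{'x': [1, 6, 279], 'y': [5, 9], 'z': [4, 8]}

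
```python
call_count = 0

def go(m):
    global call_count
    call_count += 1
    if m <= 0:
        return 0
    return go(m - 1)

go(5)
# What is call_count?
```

Linear recursion stepping by 1: 6 calls from m=5 down to ≤0.

Answer: 6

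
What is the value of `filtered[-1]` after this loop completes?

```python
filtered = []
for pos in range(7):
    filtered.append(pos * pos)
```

Last element of squares 0 to 6
`filtered` takes the values: [] → [0] → [0, 1] → [0, 1, 4] → [0, 1, 4, 9] → [0, 1, 4, 9, 16] → [0, 1, 4, 9, 16, 25] → [0, 1, 4, 9, 16, 25, 36]
So `filtered[-1]` = 36

Answer: 36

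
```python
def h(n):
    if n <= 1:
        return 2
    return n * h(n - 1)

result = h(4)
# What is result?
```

h(4) = 4 * 3 * 2 * 2 = 48

Answer: 48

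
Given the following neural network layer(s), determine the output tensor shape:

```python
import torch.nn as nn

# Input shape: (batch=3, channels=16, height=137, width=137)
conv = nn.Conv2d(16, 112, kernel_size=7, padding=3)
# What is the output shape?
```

Input: (3, 16, 137, 137) -> Output: (3, 112, 137, 137)

Answer: (3, 112, 137, 137)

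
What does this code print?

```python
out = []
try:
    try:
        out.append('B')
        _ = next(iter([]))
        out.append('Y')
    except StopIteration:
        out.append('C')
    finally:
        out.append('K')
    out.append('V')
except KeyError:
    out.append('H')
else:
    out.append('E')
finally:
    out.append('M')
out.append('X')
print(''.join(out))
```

Execution trace: 'B' (inner try body) → 'C' (inner except StopIteration) → 'K' (inner finally) → 'V' (try body, no exception) → 'E' (else) → 'M' (finally) → 'X' (after the try/except). Output: BCKVEMX

Answer: BCKVEMX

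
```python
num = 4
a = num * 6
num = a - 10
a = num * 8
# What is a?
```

Trace:
`num = 4` → num = 4
`a = num * 6` → a = 24
`num = a - 10` → num = 14
`a = num * 8` → a = 112
So a = 112

Answer: 112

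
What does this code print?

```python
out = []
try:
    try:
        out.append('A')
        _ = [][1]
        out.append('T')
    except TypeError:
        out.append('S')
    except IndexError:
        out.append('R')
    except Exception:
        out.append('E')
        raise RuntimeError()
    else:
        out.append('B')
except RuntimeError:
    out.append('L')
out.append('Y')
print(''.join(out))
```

Execution trace: 'A' (inner try body) → 'R' (inner except IndexError) → 'Y' (after the try/except). Output: ARY

Answer: ARY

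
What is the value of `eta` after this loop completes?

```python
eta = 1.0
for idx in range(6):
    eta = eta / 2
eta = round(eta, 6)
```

Halving LR 6 times: 1 / 2^6
`eta` takes the values: 1.0 → 0.5 → 0.25 → 0.125 → 0.0625 → 0.03125 → 0.015625

Answer: 0.015625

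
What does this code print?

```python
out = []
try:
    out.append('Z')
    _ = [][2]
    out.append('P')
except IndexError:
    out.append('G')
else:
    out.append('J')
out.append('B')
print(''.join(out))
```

Execution trace: 'Z' (try body) → 'G' (except IndexError) → 'B' (after the try/except). Output: ZGB

Answer: ZGB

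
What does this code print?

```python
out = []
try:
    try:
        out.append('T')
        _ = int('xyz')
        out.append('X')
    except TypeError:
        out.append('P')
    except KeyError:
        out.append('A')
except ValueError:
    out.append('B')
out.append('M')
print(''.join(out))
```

Execution trace: 'T' (try body) → 'B' (outer except ValueError) → 'M' (after the try/except). Output: TBM

Answer: TBM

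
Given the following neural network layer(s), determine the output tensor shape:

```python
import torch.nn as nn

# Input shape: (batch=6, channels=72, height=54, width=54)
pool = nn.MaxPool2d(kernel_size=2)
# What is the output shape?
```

Input: (6, 72, 54, 54) -> Output: (6, 72, 27, 27)

Answer: (6, 72, 27, 27)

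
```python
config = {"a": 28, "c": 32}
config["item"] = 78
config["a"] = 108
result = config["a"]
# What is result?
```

Trace:
`config = {"a": 28, "c": 32}` → config = {'a': 28, 'c': 32}
`config["item"] = 78` → config = {'a': 28, 'c': 32, 'item': 78}
`config["a"] = 108` → config = {'a': 108, 'c': 32, 'item': 78}
`result = config["a"]` → result = 108
So result = 108

Answer: 108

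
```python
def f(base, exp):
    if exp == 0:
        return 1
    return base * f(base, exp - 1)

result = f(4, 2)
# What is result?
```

f(4, 2) = 4 * 4 = 16

Answer: 16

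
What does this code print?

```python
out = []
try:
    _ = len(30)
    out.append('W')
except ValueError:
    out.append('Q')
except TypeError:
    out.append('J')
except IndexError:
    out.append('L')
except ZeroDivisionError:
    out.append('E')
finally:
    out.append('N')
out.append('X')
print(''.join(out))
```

Execution trace: 'J' (except TypeError) → 'N' (finally) → 'X' (after the try/except). Output: JNX

Answer: JNX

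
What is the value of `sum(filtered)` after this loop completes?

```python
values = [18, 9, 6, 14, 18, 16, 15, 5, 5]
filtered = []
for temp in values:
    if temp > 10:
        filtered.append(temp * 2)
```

Sum of doubled values > 10
`filtered` takes the values: [] → [36] → [36, 28] → [36, 28, 36] → [36, 28, 36, 32] → [36, 28, 36, 32, 30]
So `sum(filtered)` = 162

Answer: 162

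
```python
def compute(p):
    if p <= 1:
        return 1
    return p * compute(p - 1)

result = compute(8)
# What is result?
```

compute(8) = 8 * 7 * 6 * 5 * 4 * 3 * 2 * 1 = 40320

Answer: 40320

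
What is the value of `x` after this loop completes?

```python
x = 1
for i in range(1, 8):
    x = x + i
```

Start at 1, add 1 through 7
`x` takes the values: 1 → 2 → 4 → 7 → 11 → 16 → 22 → 29

Answer: 29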